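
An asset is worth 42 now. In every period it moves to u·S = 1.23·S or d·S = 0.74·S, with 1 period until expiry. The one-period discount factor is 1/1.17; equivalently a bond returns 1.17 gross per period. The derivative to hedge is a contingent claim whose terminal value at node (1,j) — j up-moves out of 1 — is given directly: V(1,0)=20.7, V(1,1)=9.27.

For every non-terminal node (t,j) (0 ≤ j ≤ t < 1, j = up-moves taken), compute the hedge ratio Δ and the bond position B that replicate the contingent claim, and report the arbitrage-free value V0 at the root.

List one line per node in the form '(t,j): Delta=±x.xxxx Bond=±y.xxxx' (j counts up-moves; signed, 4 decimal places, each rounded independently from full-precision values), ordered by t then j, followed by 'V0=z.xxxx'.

(0,0): Delta=-0.5554 Bond=32.4458
V0=9.1193

No-arbitrage ⇒ martingale measure with p* = (R−d)/(u−d) = 0.8776.
Terminal values V(1,·): V(1,0)=20.7000, V(1,1)=9.2700
(0,0): S=42.0000. Δ = (V_up−V_dn)/(S_up−S_dn) = (9.2700−20.7000)/(51.6600−31.0800) = -0.5554. V = [p*·9.2700 + (1−p*)·20.7000]/1.17 = 9.1193. B = V − Δ·S = 32.4458.
The time-0 hedge costs 9.1193, which is the no-arbitrage price.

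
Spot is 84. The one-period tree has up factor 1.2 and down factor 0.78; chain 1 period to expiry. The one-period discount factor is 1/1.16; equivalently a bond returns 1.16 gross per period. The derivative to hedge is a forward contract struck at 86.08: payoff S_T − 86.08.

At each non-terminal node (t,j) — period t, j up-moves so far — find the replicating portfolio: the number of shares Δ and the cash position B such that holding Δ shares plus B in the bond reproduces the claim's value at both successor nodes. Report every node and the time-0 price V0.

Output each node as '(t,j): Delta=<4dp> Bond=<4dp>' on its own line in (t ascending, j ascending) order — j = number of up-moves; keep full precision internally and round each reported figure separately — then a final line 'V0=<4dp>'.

Since d<R<u, set p* = (R−d)/(u−d) = 0.9048; price each node as the discounted p*-expectation of its children.
At expiry t=1: V(1,0)=-20.5600, V(1,1)=14.7200
  t=0,j=0: stock 84.0000 → up 100.8000 (V=14.7200), down 65.5200 (V=-20.5600). Price 9.7931; hedge Δ=1.0000, bond B=-74.2069.
Root portfolio cost Δ·84+B reproduces V0=9.7931.

(0,0): Delta=1.0000 Bond=-74.2069
V0=9.7931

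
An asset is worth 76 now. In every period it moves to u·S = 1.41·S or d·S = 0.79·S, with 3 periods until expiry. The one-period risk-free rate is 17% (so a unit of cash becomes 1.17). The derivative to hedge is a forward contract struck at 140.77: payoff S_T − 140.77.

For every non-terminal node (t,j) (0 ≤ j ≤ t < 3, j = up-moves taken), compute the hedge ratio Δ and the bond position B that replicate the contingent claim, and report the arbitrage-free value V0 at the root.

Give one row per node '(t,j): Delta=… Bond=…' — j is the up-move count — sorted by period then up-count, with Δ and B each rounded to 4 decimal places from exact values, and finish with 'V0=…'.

Since d<R<u, set p* = (R−d)/(u−d) = 0.6129; price each node as the discounted p*-expectation of its children.
At expiry t=3: V(3,0)=-103.2990, V(3,1)=-73.8914, V(3,2)=-21.4045, V(3,3)=72.2748
Node (2,0) S=47.4316: V=(p*·-73.8914+(1−p*)·-103.2990)/1.17=-72.8846; Δ=(-73.8914−-103.2990)/(66.8786−37.4710)=1.0000; B=V−Δ·S=-120.3162
Node (2,1) S=84.6564: V=(p*·-21.4045+(1−p*)·-73.8914)/1.17=-35.6598; Δ=(-21.4045−-73.8914)/(119.3655−66.8786)=1.0000; B=V−Δ·S=-120.3162
Node (2,2) S=151.0956: V=(p*·72.2748+(1−p*)·-21.4045)/1.17=30.7794; Δ=(72.2748−-21.4045)/(213.0448−119.3655)=1.0000; B=V−Δ·S=-120.3162
Node (1,0) S=60.0400: V=(p*·-35.6598+(1−p*)·-72.8846)/1.17=-42.7944; Δ=(-35.6598−-72.8846)/(84.6564−47.4316)=1.0000; B=V−Δ·S=-102.8344
Node (1,1) S=107.1600: V=(p*·30.7794+(1−p*)·-35.6598)/1.17=4.3256; Δ=(30.7794−-35.6598)/(151.0956−84.6564)=1.0000; B=V−Δ·S=-102.8344
Node (0,0) S=76.0000: V=(p*·4.3256+(1−p*)·-42.7944)/1.17=-11.8926; Δ=(4.3256−-42.7944)/(107.1600−60.0400)=1.0000; B=V−Δ·S=-87.8926
Self-financing check: at every node Δ·S+B equals the discounted successor values.

(0,0): Delta=1.0000 Bond=-87.8926
(1,0): Delta=1.0000 Bond=-102.8344
(1,1): Delta=1.0000 Bond=-102.8344
(2,0): Delta=1.0000 Bond=-120.3162
(2,1): Delta=1.0000 Bond=-120.3162
(2,2): Delta=1.0000 Bond=-120.3162
V0=-11.8926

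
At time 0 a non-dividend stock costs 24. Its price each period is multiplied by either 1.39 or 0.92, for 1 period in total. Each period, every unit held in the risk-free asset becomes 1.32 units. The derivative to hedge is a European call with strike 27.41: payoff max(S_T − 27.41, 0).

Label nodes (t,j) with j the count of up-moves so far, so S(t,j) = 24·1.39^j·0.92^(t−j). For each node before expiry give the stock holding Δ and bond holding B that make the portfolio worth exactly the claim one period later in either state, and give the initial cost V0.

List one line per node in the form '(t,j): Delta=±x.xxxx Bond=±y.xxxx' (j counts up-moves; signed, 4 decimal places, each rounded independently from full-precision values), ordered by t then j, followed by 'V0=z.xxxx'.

The replicating-portfolio and risk-neutral prices coincide; use p* = (1.32−0.92)/(1.39−0.92) = 0.8511 for the latter.
Terminal values V(1,·): V(1,0)=0.0000, V(1,1)=5.9500
(0,0): S=24.0000. Δ = (V_up−V_dn)/(S_up−S_dn) = (5.9500−0.0000)/(33.3600−22.0800) = 0.5275. V = [p*·5.9500 + (1−p*)·0.0000]/1.32 = 3.8362. B = V − Δ·S = -8.8233.
Each (Δ,B) replicates both successor values, so the strategy is self-financing and V0 is arbitrage-free.

(0,0): Delta=0.5275 Bond=-8.8233
V0=3.8362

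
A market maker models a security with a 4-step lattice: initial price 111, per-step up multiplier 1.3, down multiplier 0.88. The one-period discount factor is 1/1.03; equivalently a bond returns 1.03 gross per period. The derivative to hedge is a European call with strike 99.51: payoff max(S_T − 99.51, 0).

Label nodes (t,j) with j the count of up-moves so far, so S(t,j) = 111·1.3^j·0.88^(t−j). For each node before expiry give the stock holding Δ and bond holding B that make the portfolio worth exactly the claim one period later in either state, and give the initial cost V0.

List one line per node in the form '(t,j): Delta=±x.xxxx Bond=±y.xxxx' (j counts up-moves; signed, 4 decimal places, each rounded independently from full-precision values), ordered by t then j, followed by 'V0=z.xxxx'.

The replicating-portfolio and risk-neutral prices coincide; use p* = (1.03−0.88)/(1.3−0.88) = 0.3571 for the latter.
Terminal values V(4,·): V(4,0)=0.0000, V(4,1)=0.0000, V(4,2)=45.7597, V(4,3)=115.0930, V(4,4)=217.5171
Node (3,0) S=75.6434: V=(p*·0.0000+(1−p*)·0.0000)/1.03=0.0000; Δ=(0.0000−0.0000)/(98.3364−66.5662)=0.0000; B=V−Δ·S=0.0000
Node (3,1) S=111.7459: V=(p*·45.7597+(1−p*)·0.0000)/1.03=15.8667; Δ=(45.7597−0.0000)/(145.2697−98.3364)=0.9750; B=V−Δ·S=-93.0849
Node (3,2) S=165.0792: V=(p*·115.0930+(1−p*)·45.7597)/1.03=68.4675; Δ=(115.0930−45.7597)/(214.6030−145.2697)=1.0000; B=V−Δ·S=-96.6117
Node (3,3) S=243.8670: V=(p*·217.5171+(1−p*)·115.0930)/1.03=147.2553; Δ=(217.5171−115.0930)/(317.0271−214.6030)=1.0000; B=V−Δ·S=-96.6117
Node (2,0) S=85.9584: V=(p*·15.8667+(1−p*)·0.0000)/1.03=5.5016; Δ=(15.8667−0.0000)/(111.7459−75.6434)=0.4395; B=V−Δ·S=-32.2763
Node (2,1) S=126.9840: V=(p*·68.4675+(1−p*)·15.8667)/1.03=33.6434; Δ=(68.4675−15.8667)/(165.0792−111.7459)=0.9863; B=V−Δ·S=-91.5966
Node (2,2) S=187.5900: V=(p*·147.2553+(1−p*)·68.4675)/1.03=93.7923; Δ=(147.2553−68.4675)/(243.8670−165.0792)=1.0000; B=V−Δ·S=-93.7977
Node (1,0) S=97.6800: V=(p*·33.6434+(1−p*)·5.5016)/1.03=15.0993; Δ=(33.6434−5.5016)/(126.9840−85.9584)=0.6860; B=V−Δ·S=-51.9050
Node (1,1) S=144.3000: V=(p*·93.7923+(1−p*)·33.6434)/1.03=53.5196; Δ=(93.7923−33.6434)/(187.5900−126.9840)=0.9925; B=V−Δ·S=-89.6919
Node (0,0) S=111.0000: V=(p*·53.5196+(1−p*)·15.0993)/1.03=27.9814; Δ=(53.5196−15.0993)/(144.3000−97.6800)=0.8241; B=V−Δ·S=-63.4955
Each (Δ,B) replicates both successor values, so the strategy is self-financing and V0 is arbitrage-free.

(0,0): Delta=0.8241 Bond=-63.4955
(1,0): Delta=0.6860 Bond=-51.9050
(1,1): Delta=0.9925 Bond=-89.6919
(2,0): Delta=0.4395 Bond=-32.2763
(2,1): Delta=0.9863 Bond=-91.5966
(2,2): Delta=1.0000 Bond=-93.7977
(3,0): Delta=0.0000 Bond=0.0000
(3,1): Delta=0.9750 Bond=-93.0849
(3,2): Delta=1.0000 Bond=-96.6117
(3,3): Delta=1.0000 Bond=-96.6117
V0=27.9814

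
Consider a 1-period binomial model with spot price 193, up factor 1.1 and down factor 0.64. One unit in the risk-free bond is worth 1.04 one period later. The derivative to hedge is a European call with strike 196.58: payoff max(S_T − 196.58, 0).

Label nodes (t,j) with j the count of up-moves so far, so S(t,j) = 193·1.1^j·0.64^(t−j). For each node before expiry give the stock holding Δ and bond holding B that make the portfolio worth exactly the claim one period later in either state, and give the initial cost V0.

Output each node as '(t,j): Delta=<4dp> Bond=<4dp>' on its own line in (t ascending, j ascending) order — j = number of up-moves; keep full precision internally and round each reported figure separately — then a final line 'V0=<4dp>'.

The replicating-portfolio and risk-neutral prices coincide; use p* = (1.04−0.64)/(1.1−0.64) = 0.8696 for the latter.
Payoff layer (t=1): V(1,0)=0.0000, V(1,1)=15.7200
  t=0,j=0: stock 193.0000 → up 212.3000 (V=15.7200), down 123.5200 (V=0.0000). Price 13.1438; hedge Δ=0.1771, bond B=-21.0301.
The time-0 hedge costs 13.1438, which is the no-arbitrage price.

(0,0): Delta=0.1771 Bond=-21.0301
V0=13.1438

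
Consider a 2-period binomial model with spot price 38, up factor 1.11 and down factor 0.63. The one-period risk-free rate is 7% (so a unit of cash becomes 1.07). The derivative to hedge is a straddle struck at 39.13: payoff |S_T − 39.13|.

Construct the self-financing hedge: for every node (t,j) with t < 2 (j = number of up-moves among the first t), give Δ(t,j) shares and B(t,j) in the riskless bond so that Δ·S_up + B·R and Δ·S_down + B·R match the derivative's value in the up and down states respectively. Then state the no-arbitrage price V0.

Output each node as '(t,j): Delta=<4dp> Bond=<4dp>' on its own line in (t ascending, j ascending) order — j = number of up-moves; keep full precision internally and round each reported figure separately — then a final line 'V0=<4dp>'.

(0,0): Delta=-0.2776 Bond=18.0159
(1,0): Delta=-1.0000 Bond=36.5701
(1,1): Delta=-0.2404 Bond=17.7049
V0=7.4652

Risk-neutral probability p* = (R−d)/(u−d) = (1.07−0.63)/(1.11−0.63) = 0.9167.
Terminal values V(2,·): V(2,0)=24.0478, V(2,1)=12.5566, V(2,2)=7.6898
(1,0): S=23.9400. Δ = (V_up−V_dn)/(S_up−S_dn) = (12.5566−24.0478)/(26.5734−15.0822) = -1.0000. V = [p*·12.5566 + (1−p*)·24.0478]/1.07 = 12.6301. B = V − Δ·S = 36.5701.
(1,1): S=42.1800. Δ = (V_up−V_dn)/(S_up−S_dn) = (7.6898−12.5566)/(46.8198−26.5734) = -0.2404. V = [p*·7.6898 + (1−p*)·12.5566]/1.07 = 7.5658. B = V − Δ·S = 17.7049.
(0,0): S=38.0000. Δ = (V_up−V_dn)/(S_up−S_dn) = (7.5658−12.6301)/(42.1800−23.9400) = -0.2776. V = [p*·7.5658 + (1−p*)·12.6301]/1.07 = 7.4652. B = V − Δ·S = 18.0159.
Self-financing check: at every node Δ·S+B equals the discounted successor values.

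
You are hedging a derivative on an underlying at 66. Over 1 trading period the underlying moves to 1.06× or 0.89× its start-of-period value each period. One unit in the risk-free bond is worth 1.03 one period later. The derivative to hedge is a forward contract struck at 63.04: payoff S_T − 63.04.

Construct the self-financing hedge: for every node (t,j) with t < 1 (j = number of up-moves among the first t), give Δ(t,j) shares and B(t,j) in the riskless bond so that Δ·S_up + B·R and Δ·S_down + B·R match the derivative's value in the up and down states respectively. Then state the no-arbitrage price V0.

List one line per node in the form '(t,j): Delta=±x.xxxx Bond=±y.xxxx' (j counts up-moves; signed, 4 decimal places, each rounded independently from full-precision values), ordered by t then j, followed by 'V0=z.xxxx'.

No-arbitrage ⇒ martingale measure with p* = (R−d)/(u−d) = 0.8235.
Payoff layer (t=1): V(1,0)=-4.3000, V(1,1)=6.9200
  t=0,j=0: stock 66.0000 → up 69.9600 (V=6.9200), down 58.7400 (V=-4.3000). Price 4.7961; hedge Δ=1.0000, bond B=-61.2039.
Check: Δ(0,0)·S0 + B(0,0) = 4.7961 = V0.

(0,0): Delta=1.0000 Bond=-61.2039
V0=4.7961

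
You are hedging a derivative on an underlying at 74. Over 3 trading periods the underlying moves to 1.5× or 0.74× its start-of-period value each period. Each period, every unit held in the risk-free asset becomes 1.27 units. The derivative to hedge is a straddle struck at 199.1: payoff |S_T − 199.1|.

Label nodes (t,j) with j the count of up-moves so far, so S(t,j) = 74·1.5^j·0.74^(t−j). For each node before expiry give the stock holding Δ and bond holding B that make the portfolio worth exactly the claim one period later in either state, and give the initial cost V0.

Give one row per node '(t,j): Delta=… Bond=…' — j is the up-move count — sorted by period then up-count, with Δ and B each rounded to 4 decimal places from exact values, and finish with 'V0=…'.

(0,0): Delta=-0.4569 Bond=73.7811
(1,0): Delta=-1.0000 Bond=123.4422
(1,1): Delta=-0.3406 Bond=80.7958
(2,0): Delta=-1.0000 Bond=156.7717
(2,1): Delta=-1.0000 Bond=156.7717
(2,2): Delta=-0.1995 Bond=79.1069
V0=39.9706

Since d<R<u, set p* = (R−d)/(u−d) = 0.6974; price each node as the discounted p*-expectation of its children.
Payoff layer (t=3): V(3,0)=169.1134, V(3,1)=138.3164, V(3,2)=75.8900, V(3,3)=50.6500
Node (2,0) S=40.5224: V=(p*·138.3164+(1−p*)·169.1134)/1.27=116.2493; Δ=(138.3164−169.1134)/(60.7836−29.9866)=-1.0000; B=V−Δ·S=156.7717
Node (2,1) S=82.1400: V=(p*·75.8900+(1−p*)·138.3164)/1.27=74.6317; Δ=(75.8900−138.3164)/(123.2100−60.7836)=-1.0000; B=V−Δ·S=156.7717
Node (2,2) S=166.5000: V=(p*·50.6500+(1−p*)·75.8900)/1.27=45.8964; Δ=(50.6500−75.8900)/(249.7500−123.2100)=-0.1995; B=V−Δ·S=79.1069
Node (1,0) S=54.7600: V=(p*·74.6317+(1−p*)·116.2493)/1.27=68.6822; Δ=(74.6317−116.2493)/(82.1400−40.5224)=-1.0000; B=V−Δ·S=123.4422
Node (1,1) S=111.0000: V=(p*·45.8964+(1−p*)·74.6317)/1.27=42.9863; Δ=(45.8964−74.6317)/(166.5000−82.1400)=-0.3406; B=V−Δ·S=80.7958
Node (0,0) S=74.0000: V=(p*·42.9863+(1−p*)·68.6822)/1.27=39.9706; Δ=(42.9863−68.6822)/(111.0000−54.7600)=-0.4569; B=V−Δ·S=73.7811
Root portfolio cost Δ·74+B reproduces V0=39.9706.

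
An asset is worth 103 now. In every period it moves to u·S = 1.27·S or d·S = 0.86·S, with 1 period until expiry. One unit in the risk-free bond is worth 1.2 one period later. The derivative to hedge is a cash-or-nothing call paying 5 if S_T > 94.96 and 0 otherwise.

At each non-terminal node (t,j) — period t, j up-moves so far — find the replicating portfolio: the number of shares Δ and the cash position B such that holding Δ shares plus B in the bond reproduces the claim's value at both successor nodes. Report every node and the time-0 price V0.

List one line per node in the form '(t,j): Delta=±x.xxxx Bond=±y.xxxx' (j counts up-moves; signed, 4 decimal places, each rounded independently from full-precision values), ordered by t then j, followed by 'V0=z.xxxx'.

Risk-neutral probability p* = (R−d)/(u−d) = (1.2−0.86)/(1.27−0.86) = 0.8293.
Payoff layer (t=1): V(1,0)=0.0000, V(1,1)=5.0000
(0,0): S=103.0000. Δ = (V_up−V_dn)/(S_up−S_dn) = (5.0000−0.0000)/(130.8100−88.5800) = 0.1184. V = [p*·5.0000 + (1−p*)·0.0000]/1.2 = 3.4553. B = V − Δ·S = -8.7398.
Each (Δ,B) replicates both successor values, so the strategy is self-financing and V0 is arbitrage-free.

(0,0): Delta=0.1184 Bond=-8.7398
V0=3.4553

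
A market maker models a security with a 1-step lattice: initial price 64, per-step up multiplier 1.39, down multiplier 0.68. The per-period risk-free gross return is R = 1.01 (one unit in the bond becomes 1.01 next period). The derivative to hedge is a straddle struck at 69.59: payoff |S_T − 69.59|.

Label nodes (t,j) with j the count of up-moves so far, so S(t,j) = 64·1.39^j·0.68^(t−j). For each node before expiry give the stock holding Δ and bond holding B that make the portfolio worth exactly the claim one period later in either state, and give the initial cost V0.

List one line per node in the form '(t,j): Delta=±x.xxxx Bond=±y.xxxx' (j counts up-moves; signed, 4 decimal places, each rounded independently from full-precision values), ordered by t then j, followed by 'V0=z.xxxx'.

The replicating-portfolio and risk-neutral prices coincide; use p* = (1.01−0.68)/(1.39−0.68) = 0.4648 for the latter.
Terminal payoffs: V(1,0)=26.0700, V(1,1)=19.3700
(0,0): S=64.0000. Δ = (V_up−V_dn)/(S_up−S_dn) = (19.3700−26.0700)/(88.9600−43.5200) = -0.1474. V = [p*·19.3700 + (1−p*)·26.0700]/1.01 = 22.7286. B = V − Δ·S = 32.1652.
The time-0 hedge costs 22.7286, which is the no-arbitrage price.

(0,0): Delta=-0.1474 Bond=32.1652
V0=22.7286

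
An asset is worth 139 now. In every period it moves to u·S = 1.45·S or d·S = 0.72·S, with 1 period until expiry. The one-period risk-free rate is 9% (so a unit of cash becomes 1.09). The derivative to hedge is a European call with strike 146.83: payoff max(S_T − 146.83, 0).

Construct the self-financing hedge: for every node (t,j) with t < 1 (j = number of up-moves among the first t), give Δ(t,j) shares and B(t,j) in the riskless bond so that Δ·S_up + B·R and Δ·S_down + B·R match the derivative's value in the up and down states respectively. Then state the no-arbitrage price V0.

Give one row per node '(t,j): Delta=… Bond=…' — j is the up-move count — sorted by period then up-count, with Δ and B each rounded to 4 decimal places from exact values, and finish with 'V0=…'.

(0,0): Delta=0.5393 Bond=-49.5141
V0=25.4448

Since d<R<u, set p* = (R−d)/(u−d) = 0.5068; price each node as the discounted p*-expectation of its children.
At expiry t=1: V(1,0)=0.0000, V(1,1)=54.7200
(0,0): S=139.0000. Δ = (V_up−V_dn)/(S_up−S_dn) = (54.7200−0.0000)/(201.5500−100.0800) = 0.5393. V = [p*·54.7200 + (1−p*)·0.0000]/1.09 = 25.4448. B = V − Δ·S = -49.5141.
The time-0 hedge costs 25.4448, which is the no-arbitrage price.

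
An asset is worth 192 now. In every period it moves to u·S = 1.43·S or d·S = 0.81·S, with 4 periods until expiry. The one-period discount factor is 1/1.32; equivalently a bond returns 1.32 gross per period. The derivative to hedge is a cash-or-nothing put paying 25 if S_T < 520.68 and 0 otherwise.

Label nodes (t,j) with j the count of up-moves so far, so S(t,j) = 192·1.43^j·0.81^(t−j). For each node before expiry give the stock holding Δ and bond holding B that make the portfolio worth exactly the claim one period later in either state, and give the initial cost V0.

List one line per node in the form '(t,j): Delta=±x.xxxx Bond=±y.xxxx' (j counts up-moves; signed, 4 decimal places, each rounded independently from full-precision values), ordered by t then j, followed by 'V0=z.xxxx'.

No-arbitrage ⇒ martingale measure with p* = (R−d)/(u−d) = 0.8226.
Terminal payoffs: V(4,0)=25.0000, V(4,1)=25.0000, V(4,2)=25.0000, V(4,3)=25.0000, V(4,4)=0.0000
Node (3,0) S=102.0367: V=(p*·25.0000+(1−p*)·25.0000)/1.32=18.9394; Δ=(25.0000−25.0000)/(145.9124−82.6497)=0.0000; B=V−Δ·S=18.9394
Node (3,1) S=180.1388: V=(p*·25.0000+(1−p*)·25.0000)/1.32=18.9394; Δ=(25.0000−25.0000)/(257.5985−145.9124)=0.0000; B=V−Δ·S=18.9394
Node (3,2) S=318.0228: V=(p*·25.0000+(1−p*)·25.0000)/1.32=18.9394; Δ=(25.0000−25.0000)/(454.7727−257.5985)=0.0000; B=V−Δ·S=18.9394
Node (3,3) S=561.4477: V=(p*·0.0000+(1−p*)·25.0000)/1.32=3.3602; Δ=(0.0000−25.0000)/(802.8703−454.7727)=-0.0718; B=V−Δ·S=43.6828
Node (2,0) S=125.9712: V=(p*·18.9394+(1−p*)·18.9394)/1.32=14.3480; Δ=(18.9394−18.9394)/(180.1388−102.0367)=0.0000; B=V−Δ·S=14.3480
Node (2,1) S=222.3936: V=(p*·18.9394+(1−p*)·18.9394)/1.32=14.3480; Δ=(18.9394−18.9394)/(318.0228−180.1388)=0.0000; B=V−Δ·S=14.3480
Node (2,2) S=392.6208: V=(p*·3.3602+(1−p*)·18.9394)/1.32=4.6396; Δ=(3.3602−18.9394)/(561.4477−318.0228)=-0.0640; B=V−Δ·S=29.7673
Node (1,0) S=155.5200: V=(p*·14.3480+(1−p*)·14.3480)/1.32=10.8697; Δ=(14.3480−14.3480)/(222.3936−125.9712)=0.0000; B=V−Δ·S=10.8697
Node (1,1) S=274.5600: V=(p*·4.6396+(1−p*)·14.3480)/1.32=4.8197; Δ=(4.6396−14.3480)/(392.6208−222.3936)=-0.0570; B=V−Δ·S=20.4785
Node (0,0) S=192.0000: V=(p*·4.8197+(1−p*)·10.8697)/1.32=4.4645; Δ=(4.8197−10.8697)/(274.5600−155.5200)=-0.0508; B=V−Δ·S=14.2225
The time-0 hedge costs 4.4645, which is the no-arbitrage price.

(0,0): Delta=-0.0508 Bond=14.2225
(1,0): Delta=0.0000 Bond=10.8697
(1,1): Delta=-0.0570 Bond=20.4785
(2,0): Delta=0.0000 Bond=14.3480
(2,1): Delta=0.0000 Bond=14.3480
(2,2): Delta=-0.0640 Bond=29.7673
(3,0): Delta=0.0000 Bond=18.9394
(3,1): Delta=0.0000 Bond=18.9394
(3,2): Delta=0.0000 Bond=18.9394
(3,3): Delta=-0.0718 Bond=43.6828
V0=4.4645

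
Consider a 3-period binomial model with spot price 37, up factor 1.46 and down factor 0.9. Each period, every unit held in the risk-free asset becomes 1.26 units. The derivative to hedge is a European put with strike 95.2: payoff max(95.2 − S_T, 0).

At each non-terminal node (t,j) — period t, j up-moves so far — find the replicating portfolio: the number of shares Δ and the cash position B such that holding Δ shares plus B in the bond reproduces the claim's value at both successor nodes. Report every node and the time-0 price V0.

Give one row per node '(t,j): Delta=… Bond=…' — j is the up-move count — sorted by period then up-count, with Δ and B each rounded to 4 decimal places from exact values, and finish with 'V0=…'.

(0,0): Delta=-0.7494 Bond=40.9675
(1,0): Delta=-1.0000 Bond=59.9647
(1,1): Delta=-0.6635 Bond=46.9825
(2,0): Delta=-1.0000 Bond=75.5556
(2,1): Delta=-1.0000 Bond=75.5556
(2,2): Delta=-0.5483 Bond=50.1104
V0=13.2405

The replicating-portfolio and risk-neutral prices coincide; use p* = (1.26−0.9)/(1.46−0.9) = 0.6429 for the latter.
At expiry t=3: V(3,0)=68.2270, V(3,1)=51.4438, V(3,2)=24.2177, V(3,3)=0.0000
  t=2,j=0: stock 29.9700 → up 43.7562 (V=51.4438), down 26.9730 (V=68.2270). Price 45.5856; hedge Δ=-1.0000, bond B=75.5556.
  t=2,j=1: stock 48.6180 → up 70.9823 (V=24.2177), down 43.7562 (V=51.4438). Price 26.9376; hedge Δ=-1.0000, bond B=75.5556.
  t=2,j=2: stock 78.8692 → up 115.1490 (V=0.0000), down 70.9823 (V=24.2177). Price 6.8644; hedge Δ=-0.5483, bond B=50.1104.
  t=1,j=0: stock 33.3000 → up 48.6180 (V=26.9376), down 29.9700 (V=45.5856). Price 26.6647; hedge Δ=-1.0000, bond B=59.9647.
  t=1,j=1: stock 54.0200 → up 78.8692 (V=6.8644), down 48.6180 (V=26.9376). Price 11.1376; hedge Δ=-0.6635, bond B=46.9825.
  t=0,j=0: stock 37.0000 → up 54.0200 (V=11.1376), down 33.3000 (V=26.6647). Price 13.2405; hedge Δ=-0.7494, bond B=40.9675.
Each (Δ,B) replicates both successor values, so the strategy is self-financing and V0 is arbitrage-free.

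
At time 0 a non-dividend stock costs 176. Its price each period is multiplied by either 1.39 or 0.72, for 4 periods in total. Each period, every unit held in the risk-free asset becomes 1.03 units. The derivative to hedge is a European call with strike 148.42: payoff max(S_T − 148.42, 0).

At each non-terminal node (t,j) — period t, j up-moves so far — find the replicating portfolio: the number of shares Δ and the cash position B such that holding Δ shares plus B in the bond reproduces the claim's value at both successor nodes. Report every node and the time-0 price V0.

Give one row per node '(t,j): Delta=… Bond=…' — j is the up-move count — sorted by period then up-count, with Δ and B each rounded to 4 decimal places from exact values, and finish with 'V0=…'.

(0,0): Delta=0.7694 Bond=-69.2281
(1,0): Delta=0.5437 Bond=-42.7011
(1,1): Delta=0.9052 Bond=-104.5224
(2,0): Delta=0.2047 Bond=-13.0580
(2,1): Delta=0.7476 Bond=-79.8941
(2,2): Delta=1.0000 Bond=-139.9001
(3,0): Delta=0.0000 Bond=0.0000
(3,1): Delta=0.3279 Bond=-29.0689
(3,2): Delta=1.0000 Bond=-144.0971
(3,3): Delta=1.0000 Bond=-144.0971
V0=66.1869

The replicating-portfolio and risk-neutral prices coincide; use p* = (1.03−0.72)/(1.39−0.72) = 0.4627 for the latter.
Terminal payoffs: V(4,0)=0.0000, V(4,1)=0.0000, V(4,2)=27.8617, V(4,3)=191.9016, V(4,4)=508.5898
Node (3,0) S=65.6916: V=(p*·0.0000+(1−p*)·0.0000)/1.03=0.0000; Δ=(0.0000−0.0000)/(91.3114−47.2980)=0.0000; B=V−Δ·S=0.0000
Node (3,1) S=126.8214: V=(p*·27.8617+(1−p*)·0.0000)/1.03=12.5158; Δ=(27.8617−0.0000)/(176.2817−91.3114)=0.3279; B=V−Δ·S=-29.0689
Node (3,2) S=244.8357: V=(p*·191.9016+(1−p*)·27.8617)/1.03=100.7386; Δ=(191.9016−27.8617)/(340.3216−176.2817)=1.0000; B=V−Δ·S=-144.0971
Node (3,3) S=472.6689: V=(p*·508.5898+(1−p*)·191.9016)/1.03=328.5719; Δ=(508.5898−191.9016)/(657.0098−340.3216)=1.0000; B=V−Δ·S=-144.0971
Node (2,0) S=91.2384: V=(p*·12.5158+(1−p*)·0.0000)/1.03=5.6222; Δ=(12.5158−0.0000)/(126.8214−65.6916)=0.2047; B=V−Δ·S=-13.0580
Node (2,1) S=176.1408: V=(p*·100.7386+(1−p*)·12.5158)/1.03=51.7818; Δ=(100.7386−12.5158)/(244.8357−126.8214)=0.7476; B=V−Δ·S=-79.8941
Node (2,2) S=340.0496: V=(p*·328.5719+(1−p*)·100.7386)/1.03=200.1495; Δ=(328.5719−100.7386)/(472.6689−244.8357)=1.0000; B=V−Δ·S=-139.9001
Node (1,0) S=126.7200: V=(p*·51.7818+(1−p*)·5.6222)/1.03=26.1938; Δ=(51.7818−5.6222)/(176.1408−91.2384)=0.5437; B=V−Δ·S=-42.7011
Node (1,1) S=244.6400: V=(p*·200.1495+(1−p*)·51.7818)/1.03=116.9219; Δ=(200.1495−51.7818)/(340.0496−176.1408)=0.9052; B=V−Δ·S=-104.5224
Node (0,0) S=176.0000: V=(p*·116.9219+(1−p*)·26.1938)/1.03=66.1869; Δ=(116.9219−26.1938)/(244.6400−126.7200)=0.7694; B=V−Δ·S=-69.2281
Root portfolio cost Δ·176+B reproduces V0=66.1869.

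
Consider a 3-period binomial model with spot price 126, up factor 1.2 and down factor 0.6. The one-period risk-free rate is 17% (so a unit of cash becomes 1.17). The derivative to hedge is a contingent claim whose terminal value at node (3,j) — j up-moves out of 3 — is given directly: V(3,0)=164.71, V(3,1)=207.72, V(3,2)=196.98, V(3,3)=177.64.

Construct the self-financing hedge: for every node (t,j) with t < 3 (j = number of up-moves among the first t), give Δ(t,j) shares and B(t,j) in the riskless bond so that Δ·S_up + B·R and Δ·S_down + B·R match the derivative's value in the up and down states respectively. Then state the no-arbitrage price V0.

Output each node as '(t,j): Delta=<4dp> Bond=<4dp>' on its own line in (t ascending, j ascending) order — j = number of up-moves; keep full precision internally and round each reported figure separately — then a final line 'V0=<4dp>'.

(0,0): Delta=-0.1775 Bond=135.0431
(1,0): Delta=-0.1517 Bond=156.0538
(1,1): Delta=-0.1782 Bond=158.1029
(2,0): Delta=1.5803 Bond=104.0171
(2,1): Delta=-0.1973 Bond=186.7179
(2,2): Delta=-0.1777 Bond=184.8889
V0=112.6807

Since d<R<u, set p* = (R−d)/(u−d) = 0.9500; price each node as the discounted p*-expectation of its children.
Terminal payoffs: V(3,0)=164.7100, V(3,1)=207.7200, V(3,2)=196.9800, V(3,3)=177.6400
  t=2,j=0: stock 45.3600 → up 54.4320 (V=207.7200), down 27.2160 (V=164.7100). Price 175.7004; hedge Δ=1.5803, bond B=104.0171.
  t=2,j=1: stock 90.7200 → up 108.8640 (V=196.9800), down 54.4320 (V=207.7200). Price 168.8179; hedge Δ=-0.1973, bond B=186.7179.
  t=2,j=2: stock 181.4400 → up 217.7280 (V=177.6400), down 108.8640 (V=196.9800). Price 152.6556; hedge Δ=-0.1777, bond B=184.8889.
  t=1,j=0: stock 75.6000 → up 90.7200 (V=168.8179), down 45.3600 (V=175.7004). Price 144.5830; hedge Δ=-0.1517, bond B=156.0538.
  t=1,j=1: stock 151.2000 → up 181.4400 (V=152.6556), down 90.7200 (V=168.8179). Price 131.1655; hedge Δ=-0.1782, bond B=158.1029.
  t=0,j=0: stock 126.0000 → up 151.2000 (V=131.1655), down 75.6000 (V=144.5830). Price 112.6807; hedge Δ=-0.1775, bond B=135.0431.
Self-financing check: at every node Δ·S+B equals the discounted successor values.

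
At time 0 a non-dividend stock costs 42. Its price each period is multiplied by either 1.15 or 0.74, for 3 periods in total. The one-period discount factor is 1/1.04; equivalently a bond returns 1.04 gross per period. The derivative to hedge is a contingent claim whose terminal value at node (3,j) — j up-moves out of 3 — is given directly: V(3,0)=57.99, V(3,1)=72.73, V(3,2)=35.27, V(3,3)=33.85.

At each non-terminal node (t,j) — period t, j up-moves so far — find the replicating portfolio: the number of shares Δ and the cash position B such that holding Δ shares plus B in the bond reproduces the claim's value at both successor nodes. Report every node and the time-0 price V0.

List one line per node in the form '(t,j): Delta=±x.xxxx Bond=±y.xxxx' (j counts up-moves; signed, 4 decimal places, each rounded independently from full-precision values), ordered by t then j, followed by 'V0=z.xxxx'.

(0,0): Delta=-0.7735 Bond=69.0002
(1,0): Delta=-1.7699 Bond=102.7265
(1,1): Delta=-0.5384 Bond=60.4059
(2,0): Delta=1.5632 Bond=30.1789
(2,1): Delta=-2.5563 Bond=134.9430
(2,2): Delta=-0.0624 Bond=36.3778
V0=36.5123

The replicating-portfolio and risk-neutral prices coincide; use p* = (1.04−0.74)/(1.15−0.74) = 0.7317 for the latter.
Payoff layer (t=3): V(3,0)=57.9900, V(3,1)=72.7300, V(3,2)=35.2700, V(3,3)=33.8500
  t=2,j=0: stock 22.9992 → up 26.4491 (V=72.7300), down 17.0194 (V=57.9900). Price 66.1302; hedge Δ=1.5632, bond B=30.1789.
  t=2,j=1: stock 35.7420 → up 41.1033 (V=35.2700), down 26.4491 (V=72.7300). Price 43.5772; hedge Δ=-2.5563, bond B=134.9430.
  t=2,j=2: stock 55.5450 → up 63.8767 (V=33.8500), down 41.1033 (V=35.2700). Price 32.9144; hedge Δ=-0.0624, bond B=36.3778.
  t=1,j=0: stock 31.0800 → up 35.7420 (V=43.5772), down 22.9992 (V=66.1302). Price 47.7192; hedge Δ=-1.7699, bond B=102.7265.
  t=1,j=1: stock 48.3000 → up 55.5450 (V=32.9144), down 35.7420 (V=43.5772). Price 34.3992; hedge Δ=-0.5384, bond B=60.4059.
  t=0,j=0: stock 42.0000 → up 48.3000 (V=34.3992), down 31.0800 (V=47.7192). Price 36.5123; hedge Δ=-0.7735, bond B=69.0002.
Check: Δ(0,0)·S0 + B(0,0) = 36.5123 = V0.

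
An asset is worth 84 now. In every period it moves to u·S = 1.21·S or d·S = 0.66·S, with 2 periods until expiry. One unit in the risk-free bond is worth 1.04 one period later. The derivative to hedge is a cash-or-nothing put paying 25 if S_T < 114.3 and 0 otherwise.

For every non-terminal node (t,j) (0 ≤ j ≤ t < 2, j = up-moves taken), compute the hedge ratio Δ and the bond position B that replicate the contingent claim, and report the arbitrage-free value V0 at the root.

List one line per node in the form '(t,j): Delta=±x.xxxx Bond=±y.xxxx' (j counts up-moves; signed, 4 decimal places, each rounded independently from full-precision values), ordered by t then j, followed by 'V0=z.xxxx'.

Since d<R<u, set p* = (R−d)/(u−d) = 0.6909; price each node as the discounted p*-expectation of its children.
Terminal values V(2,·): V(2,0)=25.0000, V(2,1)=25.0000, V(2,2)=0.0000
  t=1,j=0: stock 55.4400 → up 67.0824 (V=25.0000), down 36.5904 (V=25.0000). Price 24.0385; hedge Δ=0.0000, bond B=24.0385.
  t=1,j=1: stock 101.6400 → up 122.9844 (V=0.0000), down 67.0824 (V=25.0000). Price 7.4301; hedge Δ=-0.4472, bond B=52.8846.
  t=0,j=0: stock 84.0000 → up 101.6400 (V=7.4301), down 55.4400 (V=24.0385). Price 12.0804; hedge Δ=-0.3595, bond B=42.2774.
Self-financing check: at every node Δ·S+B equals the discounted successor values.

(0,0): Delta=-0.3595 Bond=42.2774
(1,0): Delta=0.0000 Bond=24.0385
(1,1): Delta=-0.4472 Bond=52.8846
V0=12.0804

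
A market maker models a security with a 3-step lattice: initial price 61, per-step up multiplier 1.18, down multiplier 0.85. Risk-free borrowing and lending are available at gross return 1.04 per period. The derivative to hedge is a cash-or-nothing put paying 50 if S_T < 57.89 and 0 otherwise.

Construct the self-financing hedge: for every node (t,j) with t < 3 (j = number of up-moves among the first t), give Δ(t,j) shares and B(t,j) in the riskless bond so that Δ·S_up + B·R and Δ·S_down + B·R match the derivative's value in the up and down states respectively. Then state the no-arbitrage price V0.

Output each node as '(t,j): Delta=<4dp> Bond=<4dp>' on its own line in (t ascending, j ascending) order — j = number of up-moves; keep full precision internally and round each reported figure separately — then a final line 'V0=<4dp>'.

No-arbitrage ⇒ martingale measure with p* = (R−d)/(u−d) = 0.5758.
Terminal values V(3,·): V(3,0)=50.0000, V(3,1)=50.0000, V(3,2)=0.0000, V(3,3)=0.0000
Node (2,0) S=44.0725: V=(p*·50.0000+(1−p*)·50.0000)/1.04=48.0769; Δ=(50.0000−50.0000)/(52.0055−37.4616)=0.0000; B=V−Δ·S=48.0769
Node (2,1) S=61.1830: V=(p*·0.0000+(1−p*)·50.0000)/1.04=20.3963; Δ=(0.0000−50.0000)/(72.1959−52.0055)=-2.4764; B=V−Δ·S=171.9114
Node (2,2) S=84.9364: V=(p*·0.0000+(1−p*)·0.0000)/1.04=0.0000; Δ=(0.0000−0.0000)/(100.2250−72.1959)=0.0000; B=V−Δ·S=0.0000
Node (1,0) S=51.8500: V=(p*·20.3963+(1−p*)·48.0769)/1.04=30.9034; Δ=(20.3963−48.0769)/(61.1830−44.0725)=-1.6178; B=V−Δ·S=114.7842
Node (1,1) S=71.9800: V=(p*·0.0000+(1−p*)·20.3963)/1.04=8.3202; Δ=(0.0000−20.3963)/(84.9364−61.1830)=-0.8587; B=V−Δ·S=70.1270
Node (0,0) S=61.0000: V=(p*·8.3202+(1−p*)·30.9034)/1.04=17.2124; Δ=(8.3202−30.9034)/(71.9800−51.8500)=-1.1219; B=V−Δ·S=85.6466
Self-financing check: at every node Δ·S+B equals the discounted successor values.

(0,0): Delta=-1.1219 Bond=85.6466
(1,0): Delta=-1.6178 Bond=114.7842
(1,1): Delta=-0.8587 Bond=70.1270
(2,0): Delta=0.0000 Bond=48.0769
(2,1): Delta=-2.4764 Bond=171.9114
(2,2): Delta=0.0000 Bond=0.0000
V0=17.2124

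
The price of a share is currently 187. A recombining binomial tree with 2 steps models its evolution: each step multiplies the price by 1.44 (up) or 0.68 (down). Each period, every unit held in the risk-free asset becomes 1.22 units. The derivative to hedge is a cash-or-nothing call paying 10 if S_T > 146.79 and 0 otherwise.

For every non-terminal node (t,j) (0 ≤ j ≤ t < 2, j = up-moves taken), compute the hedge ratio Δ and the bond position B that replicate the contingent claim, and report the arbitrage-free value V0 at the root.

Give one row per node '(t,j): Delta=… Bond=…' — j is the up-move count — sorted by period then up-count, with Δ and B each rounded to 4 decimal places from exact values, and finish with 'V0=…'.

(0,0): Delta=0.0167 Bond=3.0336
(1,0): Delta=0.1035 Bond=-7.3339
(1,1): Delta=0.0000 Bond=8.1967
V0=6.1556

Since d<R<u, set p* = (R−d)/(u−d) = 0.7105; price each node as the discounted p*-expectation of its children.
Terminal values V(2,·): V(2,0)=0.0000, V(2,1)=10.0000, V(2,2)=10.0000
(1,0): S=127.1600. Δ = (V_up−V_dn)/(S_up−S_dn) = (10.0000−0.0000)/(183.1104−86.4688) = 0.1035. V = [p*·10.0000 + (1−p*)·0.0000]/1.22 = 5.8240. B = V − Δ·S = -7.3339.
(1,1): S=269.2800. Δ = (V_up−V_dn)/(S_up−S_dn) = (10.0000−10.0000)/(387.7632−183.1104) = 0.0000. V = [p*·10.0000 + (1−p*)·10.0000]/1.22 = 8.1967. B = V − Δ·S = 8.1967.
(0,0): S=187.0000. Δ = (V_up−V_dn)/(S_up−S_dn) = (8.1967−5.8240)/(269.2800−127.1600) = 0.0167. V = [p*·8.1967 + (1−p*)·5.8240]/1.22 = 6.1556. B = V − Δ·S = 3.0336.
Self-financing check: at every node Δ·S+B equals the discounted successor values.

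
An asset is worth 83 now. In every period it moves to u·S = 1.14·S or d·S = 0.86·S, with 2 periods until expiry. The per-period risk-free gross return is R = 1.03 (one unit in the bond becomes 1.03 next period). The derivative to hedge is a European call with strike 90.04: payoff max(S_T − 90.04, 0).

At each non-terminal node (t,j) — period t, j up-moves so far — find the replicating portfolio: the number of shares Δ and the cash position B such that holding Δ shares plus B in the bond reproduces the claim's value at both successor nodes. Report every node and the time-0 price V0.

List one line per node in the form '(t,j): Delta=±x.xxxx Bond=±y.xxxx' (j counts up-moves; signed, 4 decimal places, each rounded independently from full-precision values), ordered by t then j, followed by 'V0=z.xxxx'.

(0,0): Delta=0.4522 Bond=-31.3350
(1,0): Delta=0.0000 Bond=0.0000
(1,1): Delta=0.6729 Bond=-53.1590
V0=6.1941

No-arbitrage ⇒ martingale measure with p* = (R−d)/(u−d) = 0.6071.
Terminal values V(2,·): V(2,0)=0.0000, V(2,1)=0.0000, V(2,2)=17.8268
Node (1,0) S=71.3800: V=(p*·0.0000+(1−p*)·0.0000)/1.03=0.0000; Δ=(0.0000−0.0000)/(81.3732−61.3868)=0.0000; B=V−Δ·S=0.0000
Node (1,1) S=94.6200: V=(p*·17.8268+(1−p*)·0.0000)/1.03=10.5082; Δ=(17.8268−0.0000)/(107.8668−81.3732)=0.6729; B=V−Δ·S=-53.1590
Node (0,0) S=83.0000: V=(p*·10.5082+(1−p*)·0.0000)/1.03=6.1941; Δ=(10.5082−0.0000)/(94.6200−71.3800)=0.4522; B=V−Δ·S=-31.3350
Check: Δ(0,0)·S0 + B(0,0) = 6.1941 = V0.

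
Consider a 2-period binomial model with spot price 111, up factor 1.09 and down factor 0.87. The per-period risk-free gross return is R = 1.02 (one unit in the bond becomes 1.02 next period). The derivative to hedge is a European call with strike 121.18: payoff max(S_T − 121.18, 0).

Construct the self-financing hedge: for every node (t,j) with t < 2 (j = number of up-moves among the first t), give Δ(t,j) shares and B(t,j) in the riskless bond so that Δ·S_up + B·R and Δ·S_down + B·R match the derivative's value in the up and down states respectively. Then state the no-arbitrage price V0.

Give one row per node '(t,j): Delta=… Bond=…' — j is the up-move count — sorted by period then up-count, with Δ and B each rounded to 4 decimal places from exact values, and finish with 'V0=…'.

The replicating-portfolio and risk-neutral prices coincide; use p* = (1.02−0.87)/(1.09−0.87) = 0.6818 for the latter.
Terminal payoffs: V(2,0)=0.0000, V(2,1)=0.0000, V(2,2)=10.6991
(1,0): S=96.5700. Δ = (V_up−V_dn)/(S_up−S_dn) = (0.0000−0.0000)/(105.2613−84.0159) = 0.0000. V = [p*·0.0000 + (1−p*)·0.0000]/1.02 = 0.0000. B = V − Δ·S = 0.0000.
(1,1): S=120.9900. Δ = (V_up−V_dn)/(S_up−S_dn) = (10.6991−0.0000)/(131.8791−105.2613) = 0.4020. V = [p*·10.6991 + (1−p*)·0.0000]/1.02 = 7.1518. B = V − Δ·S = -41.4805.
(0,0): S=111.0000. Δ = (V_up−V_dn)/(S_up−S_dn) = (7.1518−0.0000)/(120.9900−96.5700) = 0.2929. V = [p*·7.1518 + (1−p*)·0.0000]/1.02 = 4.7806. B = V − Δ·S = -27.7276.
The time-0 hedge costs 4.7806, which is the no-arbitrage price.

(0,0): Delta=0.2929 Bond=-27.7276
(1,0): Delta=0.0000 Bond=0.0000
(1,1): Delta=0.4020 Bond=-41.4805
V0=4.7806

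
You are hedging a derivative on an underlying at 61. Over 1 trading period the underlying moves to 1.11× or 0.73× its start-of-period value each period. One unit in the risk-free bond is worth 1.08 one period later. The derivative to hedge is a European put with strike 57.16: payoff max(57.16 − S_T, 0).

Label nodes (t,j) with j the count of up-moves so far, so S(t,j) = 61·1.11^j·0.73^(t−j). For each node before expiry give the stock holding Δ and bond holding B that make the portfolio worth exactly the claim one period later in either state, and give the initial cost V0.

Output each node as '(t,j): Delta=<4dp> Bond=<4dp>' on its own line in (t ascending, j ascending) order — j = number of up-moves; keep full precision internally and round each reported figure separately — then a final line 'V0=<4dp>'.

The replicating-portfolio and risk-neutral prices coincide; use p* = (1.08−0.73)/(1.11−0.73) = 0.9211 for the latter.
Terminal values V(1,·): V(1,0)=12.6300, V(1,1)=0.0000
Node (0,0) S=61.0000: V=(p*·0.0000+(1−p*)·12.6300)/1.08=0.9232; Δ=(0.0000−12.6300)/(67.7100−44.5300)=-0.5449; B=V−Δ·S=34.1601
Self-financing check: at every node Δ·S+B equals the discounted successor values.

(0,0): Delta=-0.5449 Bond=34.1601
V0=0.9232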